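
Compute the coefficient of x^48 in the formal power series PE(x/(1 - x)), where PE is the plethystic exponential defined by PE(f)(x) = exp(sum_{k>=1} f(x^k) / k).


For f(x) = x/(1 - x) we have
sum_{k>=1} f(x^k) / k = sum_{k>=1} (1/k) * x^k / (1 - x^k) = sum_{k, m >= 1} x^(k m) / k,
which after exponentiating simplifies to
PE(x/(1 - x)) = prod_{k>=1} 1 / (1 - x^k).
This is the generating function for the partition function p(n), so the coefficient of x^48 is p(48).
Computing p(48) by dynamic programming over parts 1, 2, ..., 48: p(48) = 147273.

147273


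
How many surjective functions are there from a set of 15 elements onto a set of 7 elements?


By inclusion-exclusion on which target elements are missed, the number of surjections from an n-set onto a k-set is
surj(n, k) = sum_{j=0}^{k} (-1)^j C(k, j) (k - j)^n.
Equivalently surj(n, k) = k! * S(n, k), where S(n, k) is the Stirling number of the second kind.
For n = 15, k = 7:
S(15, 7) = 408741333, so
surj = 7! * 408741333 = 5040 * 408741333 = 2060056318320.

2060056318320


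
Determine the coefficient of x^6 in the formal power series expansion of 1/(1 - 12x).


The geometric series identity gives 1/(1 - c x) = sum_{k>=0} c^k x^k, so the coefficient of x^k is c^k.
Here c = 12 and k = 6.
Computing: 12^6 = 2985984

2985984


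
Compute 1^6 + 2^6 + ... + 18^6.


This power sum has a closed form given by Faulhaber's formula
sum_{k=1}^{m} k^p = (1 / (p + 1)) * sum_{j=0}^{p} C(p + 1, j) B_j m^(p + 1 - j),
but for small m direct computation is fastest:
1 + 64 + 729 + 4096 + 15625 + 46656 + 117649 + 262144 + 531441 + 1000000 + 1771561 + 2985984 + 4826809 + 7529536 + 11390625 + 16777216 + 24137569 + 34012224 = 105409929.

105409929


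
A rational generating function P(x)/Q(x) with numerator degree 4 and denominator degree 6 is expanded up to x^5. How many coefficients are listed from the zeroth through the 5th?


Expanding up to x^5 gives the coefficients for x^0, x^1, ..., x^5.
That is 5 + 1 = 6 coefficients in total.

6


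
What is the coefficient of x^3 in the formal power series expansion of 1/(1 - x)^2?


The expansion 1/(1 - x)^r = sum_{k>=0} C(k + r - 1, r - 1) x^k follows from the multiset / negative-binomial theorem (or from repeated differentiation of the geometric series).
For r = 2 and k = 3:
C(4, 1) = 24 / (1 * 6) = 4.

4


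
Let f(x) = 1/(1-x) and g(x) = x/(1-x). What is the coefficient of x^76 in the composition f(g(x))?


First simplify the composition: f(g(x)) = 1/(1 - x/(1-x)) = (1-x)/((1-x) - x) = (1-x)/(1-2x).
Now extract the coefficient. Write (1-x)/(1-2x) = 1/(1-2x) - x/(1-2x).
The coefficient of x^n in 1/(1-2x) is 2^n, and in x/(1-2x) is 2^(n-1) (for n >= 1).
So the coefficient of x^76 is 2^76 - 2^75 = 75557863725914323419136 - 37778931862957161709568 = 37778931862957161709568.

37778931862957161709568


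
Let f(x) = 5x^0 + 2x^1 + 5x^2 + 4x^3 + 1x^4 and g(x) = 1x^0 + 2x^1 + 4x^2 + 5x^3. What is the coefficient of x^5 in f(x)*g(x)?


Cauchy product at x^5:
5*5 + 4*4 + 1*2
= 43

43


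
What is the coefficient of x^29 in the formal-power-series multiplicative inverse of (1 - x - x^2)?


Let the inverse be f(x) = sum_{k>=0} a_k x^k. From f(x) * (1 - x - x^2) = 1 and matching coefficients:
 x^0: a_0 = 1.
 x^1: a_1 - a_0 = 0, so a_1 = 1.
 x^k (k >= 2): a_k - a_{k-1} - a_{k-2} = 0, i.e. a_k = a_{k-1} + a_{k-2}.
This is the Fibonacci-type recurrence shifted so that a_0 = a_1 = 1.
Iterating: a_0=1, a_1=1, a_2=2, a_3=3, a_4=5, a_5=8, a_6=13, a_7=21, a_8=34, a_9=55, ...
a_29 = 832040.

832040


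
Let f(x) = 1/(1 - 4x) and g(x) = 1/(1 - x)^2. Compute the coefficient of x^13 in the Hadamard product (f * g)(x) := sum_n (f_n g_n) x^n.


f has coefficients f_k = 4^k. For g = 1/(1 - x)^2 the coefficient is g_k = C(k + 1, 1) = k + 1. The Hadamard coefficient is (f * g)_k = 4^k * (k + 1).
For k = 13: 4^13 * 14 = 67108864 * 14 = 939524096.

939524096


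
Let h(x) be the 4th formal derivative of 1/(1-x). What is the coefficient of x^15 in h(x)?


Differentiating 4 times: d^4/dx^4 [1/(1-x)] = 4!/(1-x)^5.
The expansion 1/(1-x)^5 = sum_{k>=0} C(k+4, 4) x^k, so the coefficient of x^n in 4!/(1-x)^5 is 4! * C(n+4, 4).
For n = 15: 24 * C(19, 4) = 24 * 3876 = 93024

93024


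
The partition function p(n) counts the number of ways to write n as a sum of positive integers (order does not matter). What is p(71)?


Using the generating function prod_{k>=1} 1/(1-x^k), we compute p(71).
By dynamic programming over parts 1 through 71:
p(71) = 4697205

4697205


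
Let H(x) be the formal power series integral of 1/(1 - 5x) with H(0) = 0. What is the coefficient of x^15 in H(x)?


1/(1 - 5x) = sum_{k>=0} 5^k x^k. Integrating termwise with H(0) = 0:
H(x) = sum_{k>=0} 5^k x^(k+1) / (k+1) = sum_{m>=1} 5^(m-1) x^m / m.
For m = 15: 5^14/15 = 6103515625/15 = 1220703125/3.

1220703125/3


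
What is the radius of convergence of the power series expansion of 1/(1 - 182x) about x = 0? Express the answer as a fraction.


Expanding 1/(1 - 182x) = sum_{k>=0} 182^k x^k, the series converges when |182x| < 1, i.e., |x| < 1/182.
So the radius of convergence is 1/182 = 1/182.

1/182


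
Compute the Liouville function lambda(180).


The Liouville function is lambda(k) = (-1)^Omega(k), where Omega(k) counts the prime factors of k with multiplicity.
Factoring: 180 = 2 * 2 * 3 * 3 * 5, so Omega(180) = 5.
lambda(180) = (-1)^5 = -1.

-1


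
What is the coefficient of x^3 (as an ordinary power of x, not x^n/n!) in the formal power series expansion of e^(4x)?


The exponential series is e^y = sum_{k>=0} y^k / k!. Substituting y = 4x gives
e^(4x) = sum_{k>=0} 4^k x^k / k!.
So the coefficient of x^n is a^n/n! with a = 4, n = 3:
4^3 / 3! = 64/6 = 32/3

32/3


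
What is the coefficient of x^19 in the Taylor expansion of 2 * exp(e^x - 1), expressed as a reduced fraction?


exp(e^x - 1) = sum_{k>=0} Bell_k x^k / k!, where Bell_k is the k-th Bell number.
So the coefficient of x^19 is 2 * Bell_19 / 19!.
Computing: Bell_19 = 5832742205057 and 19! = 121645100408832000, giving
2 * 5832742205057/121645100408832000 = 5832742205057/60822550204416000.

5832742205057/60822550204416000


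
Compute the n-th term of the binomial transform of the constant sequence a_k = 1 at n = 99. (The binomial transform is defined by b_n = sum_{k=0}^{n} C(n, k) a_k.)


With a_k = 1 for all k, b_n = sum_{k=0}^{n} C(n, k) = 2^n by the binomial theorem.
For n = 99: 2^99 = 633825300114114700748351602688.

633825300114114700748351602688


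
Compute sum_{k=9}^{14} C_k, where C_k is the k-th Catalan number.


C_9 through C_14: 4862, 16796, 58786, 208012, 742900, 2674440
Sum = 4862 + 16796 + 58786 + 208012 + 742900 + 2674440
= 3705796

3705796


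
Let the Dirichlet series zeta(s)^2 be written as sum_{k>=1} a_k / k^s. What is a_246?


The Dirichlet convolution of the constant function 1 with itself gives (1 * 1)(k) = sum_{d | k} 1 = d(k), the number of positive divisors of k.
Since zeta(s) = sum_{k>=1} 1/k^s, we have zeta(s)^2 = sum_{k>=1} d(k)/k^s, so a_k = d(k).
For k = 246: the divisors are 1, 2, 3, 6, 41, 82, 123, 246.
Count = 8.

8


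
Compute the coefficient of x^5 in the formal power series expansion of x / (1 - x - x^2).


Let f(x) = sum_{k>=0} a_k x^k. Multiplying f(x) * (1 - x - x^2) = x and matching coefficients gives a_0 = 0, a_1 = 1, and a_k = a_{k-1} + a_{k-2} for k >= 2. These are the Fibonacci numbers F_k.
Iterating from F_0 = 0, F_1 = 1:
F_0=0, F_1=1, F_2=1, F_3=2, F_4=3, F_5=5
F_5 = 5.

5


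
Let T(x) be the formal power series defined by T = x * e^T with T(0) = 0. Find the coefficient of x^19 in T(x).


Apply the Lagrange inversion formula: if T = x * phi(T) with phi(t) = e^t, then
[x^n] T = (1/n) [t^(n-1)] phi(t)^n = (1/n) [t^(n-1)] e^(n t) = (1/n) * n^(n-1) / (n-1)! = n^(n-1) / n!.
When c = 1 this is the Cayley count of rooted labeled trees on n vertices, divided by n!.
For n = 19: 19^18 / 19! = 104127350297911241532841/121645100408832000 = 5480386857784802185939/6402373705728000.

5480386857784802185939/6402373705728000


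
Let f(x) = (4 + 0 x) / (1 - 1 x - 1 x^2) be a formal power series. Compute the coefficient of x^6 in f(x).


Write f(x) = sum_{k>=0} a_k x^k. Multiplying both sides by 1 - 1 x - 1 x^2 gives
(1 - 1 x - 1 x^2) sum_{k>=0} a_k x^k = 4 + 0 x.
Matching coefficients:
 x^0: a_0 = 4
 x^1: a_1 - 1 a_0 = 0  =>  a_1 = 1*4 + 0 = 4
 x^k (k >= 2): a_k = 1 a_{k-1} + 1 a_{k-2}.
Iterating: a_2 = 8, a_3 = 12, a_4 = 20, a_5 = 32, a_6 = 52.
So the coefficient of x^6 is 52.

52


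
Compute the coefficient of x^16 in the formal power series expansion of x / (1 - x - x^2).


Let f(x) = sum_{k>=0} a_k x^k. Multiplying f(x) * (1 - x - x^2) = x and matching coefficients gives a_0 = 0, a_1 = 1, and a_k = a_{k-1} + a_{k-2} for k >= 2. These are the Fibonacci numbers F_k.
Iterating from F_0 = 0, F_1 = 1:
F_0=0, F_1=1, F_2=1, F_3=2, F_4=3, F_5=5, F_6=8, F_7=13, F_8=21, F_9=34, ...
F_16 = 987.

987


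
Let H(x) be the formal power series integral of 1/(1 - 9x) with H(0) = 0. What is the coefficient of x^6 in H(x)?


1/(1 - 9x) = sum_{k>=0} 9^k x^k. Integrating termwise with H(0) = 0:
H(x) = sum_{k>=0} 9^k x^(k+1) / (k+1) = sum_{m>=1} 9^(m-1) x^m / m.
For m = 6: 9^5/6 = 59049/6 = 19683/2.

19683/2


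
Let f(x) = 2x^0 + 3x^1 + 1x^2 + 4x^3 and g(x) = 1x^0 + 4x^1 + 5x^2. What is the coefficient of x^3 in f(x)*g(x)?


Cauchy product at x^3:
3*5 + 1*4 + 4*1
= 23

23


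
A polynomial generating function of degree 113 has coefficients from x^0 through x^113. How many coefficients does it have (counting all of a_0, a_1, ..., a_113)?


A polynomial of degree 113 takes the form a_0 + a_1 x + ... + a_113 x^113.
The number of coefficients is 113 + 1 = 114.

114


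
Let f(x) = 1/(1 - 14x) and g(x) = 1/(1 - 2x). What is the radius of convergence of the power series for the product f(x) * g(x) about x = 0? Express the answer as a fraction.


The radius of 1/(1 - 14x) is 1/14 (nearest singularity at x = 1/14), and the radius of 1/(1 - 2x) is 1/2.
The product f(x)*g(x) = 1/((1 - 14x)(1 - 2x)) has singularities at both 1/14 and 1/2, so its radius of convergence is the distance to the nearest one:
min(1/14, 1/2) = 1/14.

1/14


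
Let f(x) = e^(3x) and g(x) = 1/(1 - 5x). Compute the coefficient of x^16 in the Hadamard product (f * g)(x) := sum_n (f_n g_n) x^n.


Expanding: f_k = 3^k/k! (from e^(3x)) and g_k = 5^k (from 1/(1 - 5x)). So the Hadamard coefficient (f * g)_k = 3^k 5^k / k! = (15)^k / k!.
For k = 16: 15^16/16! = 6568408355712890625/20922789888000 = 72081298828125/229605376.

72081298828125/229605376


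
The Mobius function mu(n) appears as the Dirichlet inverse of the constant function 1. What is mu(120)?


120 has a squared prime factor, so mu(120) = 0.
Factorization reveals a repeated prime.

0


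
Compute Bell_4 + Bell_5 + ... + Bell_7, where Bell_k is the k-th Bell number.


Recall Bell_k counts set partitions of a k-set (with Bell_0 = 1 by convention).
Bell_4 through Bell_7: 15, 52, 203, 877
Sum = 15 + 52 + 203 + 877 = 1147.

1147


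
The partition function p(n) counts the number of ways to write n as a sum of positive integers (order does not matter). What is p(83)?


Using the generating function prod_{k>=1} 1/(1-x^k), we compute p(83).
By dynamic programming over parts 1 through 83:
p(83) = 23338469

23338469


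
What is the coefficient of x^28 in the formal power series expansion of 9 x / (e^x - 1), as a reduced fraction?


The exponential generating function for Bernoulli numbers is
x / (e^x - 1) = sum_{k>=0} B_k x^k / k!.
So the coefficient of x^28 in 9 x / (e^x - 1) is 9 B_28 / 28!.
Computing: B_28 = -23749461029/870, 28! = 304888344611713860501504000000, giving
9 * -23749461029/870 / 304888344611713860501504000000 = -3392780147/4210362854161762835496960000000.

-3392780147/4210362854161762835496960000000


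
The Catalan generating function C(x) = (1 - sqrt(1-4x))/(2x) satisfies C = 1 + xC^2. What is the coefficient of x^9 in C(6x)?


Substituting x -> 6x scales the n-th coefficient by 6^n, so [x^9] C(6x) = 6^9 * C_9.
C_9 = C(2*9, 9)/(10) = 48620/10 = 4862.
So 6^9 * 4862 = 10077696 * 4862 = 48997757952.

48997757952


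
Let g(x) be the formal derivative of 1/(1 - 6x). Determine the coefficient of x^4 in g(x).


Differentiate termwise: d/dx sum_{k>=0} 6^k x^k = sum_{k>=1} k 6^k x^(k-1) = sum_{j>=0} (j+1) 6^(j+1) x^j.
Equivalently, d/dx [1/(1 - 6x)] = 6/(1 - 6x)^2.
For j = 4: 5 * 6^5 = 5 * 7776 = 38880.

38880


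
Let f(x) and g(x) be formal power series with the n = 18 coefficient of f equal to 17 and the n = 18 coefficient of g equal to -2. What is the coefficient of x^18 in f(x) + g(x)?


Addition of formal power series is termwise.
The coefficient of x^18 in f + g = 17 + -2
= 15

15


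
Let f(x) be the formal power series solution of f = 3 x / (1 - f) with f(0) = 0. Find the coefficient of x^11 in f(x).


Apply Lagrange inversion: f = 3 x * phi(f) with phi(t) = 1/(1 - t), so
[x^n] f = 3^n * (1/n) [t^(n-1)] phi(t)^n = 3^n * (1/n) [t^(n-1)] (1 - t)^(-n) = 3^n * (1/n) C(2n - 2, n - 1) = 3^n * C_{n-1}.
For n = 11: C_10 = C(20, 10) / 11 = 184756/11 = 16796.
With the 3^11 = 177147 factor, the coefficient is 177147 * 16796 = 2975361012.

2975361012


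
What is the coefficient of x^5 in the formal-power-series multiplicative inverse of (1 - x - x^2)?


Let the inverse be f(x) = sum_{k>=0} a_k x^k. From f(x) * (1 - x - x^2) = 1 and matching coefficients:
 x^0: a_0 = 1.
 x^1: a_1 - a_0 = 0, so a_1 = 1.
 x^k (k >= 2): a_k - a_{k-1} - a_{k-2} = 0, i.e. a_k = a_{k-1} + a_{k-2}.
This is the Fibonacci-type recurrence shifted so that a_0 = a_1 = 1.
Iterating: a_0=1, a_1=1, a_2=2, a_3=3, a_4=5, a_5=8
a_5 = 8.

8


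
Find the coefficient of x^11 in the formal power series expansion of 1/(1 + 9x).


Write 1/(1 + c x) = 1/(1 - (-c) x) and apply the geometric-series identity
1/(1 - y) = sum_{k>=0} y^k to get 1/(1 + c x) = sum_{k>=0} (-c)^k x^k.
So the coefficient of x^k is (-c)^k = (-1)^k * c^k.
Here c = 9 and k = 11:
(-9)^11 = -1 * 31381059609 = -31381059609

-31381059609


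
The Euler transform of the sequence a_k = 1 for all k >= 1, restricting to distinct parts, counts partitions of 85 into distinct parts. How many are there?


Partitions of 85 into distinct parts can be computed via generating function.
Product (1+x)(1+x^2)(1+x^3)...
The coefficient of x^85 = 121792

121792


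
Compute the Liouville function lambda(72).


The Liouville function is lambda(k) = (-1)^Omega(k), where Omega(k) counts the prime factors of k with multiplicity.
Factoring: 72 = 2 * 2 * 2 * 3 * 3, so Omega(72) = 5.
lambda(72) = (-1)^5 = -1.

-1


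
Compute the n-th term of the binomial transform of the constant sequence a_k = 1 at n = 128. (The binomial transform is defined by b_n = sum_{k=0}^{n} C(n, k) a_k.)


With a_k = 1 for all k, b_n = sum_{k=0}^{n} C(n, k) = 2^n by the binomial theorem.
For n = 128: 2^128 = 340282366920938463463374607431768211456.

340282366920938463463374607431768211456


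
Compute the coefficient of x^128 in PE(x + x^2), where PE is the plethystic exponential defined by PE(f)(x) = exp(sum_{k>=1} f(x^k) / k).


With f(x) = x + x^2, the exponent is sum_{k>=1} (x^k + x^(2k)) / k = -ln(1 - x) - ln(1 - x^2). Exponentiating:
PE(x + x^2) = 1 / ((1 - x)(1 - x^2)).
This is the generating function for partitions of n into parts of size 1 or 2. The number of 2's can be any j in 0..64, and the rest are 1's, so
[x^128] = floor(128/2) + 1 = 65.

65


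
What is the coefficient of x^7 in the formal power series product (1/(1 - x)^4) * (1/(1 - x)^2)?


Combine the factors: (1/(1 - x)^4) * (1/(1 - x)^2) = 1/(1 - x)^6.
Then use 1/(1 - x)^r = sum_{k>=0} C(k + r - 1, r - 1) x^k with r = 6 and k = 7:
C(12, 5) = 792.

792


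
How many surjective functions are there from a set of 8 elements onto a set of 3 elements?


By inclusion-exclusion on which target elements are missed, the number of surjections from an n-set onto a k-set is
surj(n, k) = sum_{j=0}^{k} (-1)^j C(k, j) (k - j)^n.
Equivalently surj(n, k) = k! * S(n, k), where S(n, k) is the Stirling number of the second kind.
For n = 8, k = 3:
S(8, 3) = 966, so
surj = 3! * 966 = 6 * 966 = 5796.

5796


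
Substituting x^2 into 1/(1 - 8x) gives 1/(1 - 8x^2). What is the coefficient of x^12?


The coefficient of x^(2m) in 1/(1 - 8x^2) is 8^m.
With n = 12 = 2*6, the coefficient is 8^6 = 262144.

262144


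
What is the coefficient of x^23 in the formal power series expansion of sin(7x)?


The Maclaurin series is sin(t) = sum_{k>=0} (-1)^k t^(2k+1) / (2k+1)!, so substituting t = 7x, only odd powers of x are nonzero, with coefficient of x^(2k+1) equal to (-1)^k 7^(2k+1) / (2k+1)!.
Write 23 = 2*11 + 1, giving the coefficient (-1)^11 * 7^23 / 23! = -27368747340080916343/25852016738884976640000 = -79792266297612001/75370311192084480000.

-79792266297612001/75370311192084480000


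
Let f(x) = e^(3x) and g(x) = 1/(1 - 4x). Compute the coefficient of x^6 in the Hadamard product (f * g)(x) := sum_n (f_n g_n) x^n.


Expanding: f_k = 3^k/k! (from e^(3x)) and g_k = 4^k (from 1/(1 - 4x)). So the Hadamard coefficient (f * g)_k = 3^k 4^k / k! = (12)^k / k!.
For k = 6: 12^6/6! = 2985984/720 = 20736/5.

20736/5


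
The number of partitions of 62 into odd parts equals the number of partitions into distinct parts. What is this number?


Computing partitions of 62 into odd parts (1, 3, 5, ...):
Using the generating function prod_{k>=0} 1/(1-x^(2k+1)),
the count is 13394

13394


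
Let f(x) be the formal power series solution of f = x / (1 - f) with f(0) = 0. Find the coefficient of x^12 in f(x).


Apply Lagrange inversion: f = x * phi(f) with phi(t) = 1/(1 - t), so
[x^n] f = (1/n) [t^(n-1)] phi(t)^n = (1/n) [t^(n-1)] (1 - t)^(-n) = (1/n) C(2n - 2, n - 1) = C_{n-1}.
For n = 12: C_11 = C(22, 11) / 12 = 705432/12 = 58786 = 58786.

58786


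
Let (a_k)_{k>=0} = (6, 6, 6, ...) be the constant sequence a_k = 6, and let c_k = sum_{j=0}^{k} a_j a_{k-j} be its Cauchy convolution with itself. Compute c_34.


Since a_j = 6 for all j >= 0, the convolution sum becomes
c_k = sum_{j=0}^{k} 6 * 6 = 36 * (k + 1).
Equivalently, the generating function of (a_k) is 6/(1 - x) and its square is 36/(1 - x)^2 = sum_{k>=0} 36(k + 1) x^k.
For k = 34: 36 * 35 = 1260.

1260


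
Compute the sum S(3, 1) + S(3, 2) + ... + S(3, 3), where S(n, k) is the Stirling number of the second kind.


By definition, S(n, k) counts partitions of an n-set into exactly k nonempty blocks.
Computing row n = 3 for k = 1..3:
S(3, k): 1, 3, 1
Sum = 5. (This equals Bell_3 since the sum runs over all k.)

5


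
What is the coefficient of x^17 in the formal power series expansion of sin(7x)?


The Maclaurin series is sin(t) = sum_{k>=0} (-1)^k t^(2k+1) / (2k+1)!, so substituting t = 7x, only odd powers of x are nonzero, with coefficient of x^(2k+1) equal to (-1)^k 7^(2k+1) / (2k+1)!.
Write 17 = 2*8 + 1, giving the coefficient (-1)^8 * 7^17 / 17! = 232630513987207/355687428096000 = 4747561509943/7258927104000.

4747561509943/7258927104000


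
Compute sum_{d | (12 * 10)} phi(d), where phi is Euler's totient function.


First, 12 * 10 = 120. One classical identity is sum_{d | n} phi(d) = n (each k in [1, n] has a unique gcd with n, and among the k's with gcd(k, n) = n/d there are phi(d) of them). So the sum equals 120. We also verify directly:
Divisors of 120: 1, 2, 3, 4, 5, 6, 8, 10, 12, 15, 20, 24, 30, 40, 60, 120.
phi values: 1, 1, 2, 2, 4, 2, 4, 4, 4, 8, 8, 8, 8, 16, 16, 32.
Sum = 120.

120


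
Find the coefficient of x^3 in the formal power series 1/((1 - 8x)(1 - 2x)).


By partial fractions or Cauchy convolution:
The coefficient equals sum_{k=0}^{3} 8^k * 2^(3-k).
= 680

680


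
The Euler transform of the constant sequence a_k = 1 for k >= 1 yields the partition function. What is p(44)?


The Euler transform converts the sequence a_k = 1 into the number of integer partitions.
Using the recurrence or dynamic programming:
p(44) = 75175

75175


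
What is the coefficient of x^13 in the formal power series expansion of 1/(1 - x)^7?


The expansion 1/(1 - x)^r = sum_{k>=0} C(k + r - 1, r - 1) x^k follows from the multiset / negative-binomial theorem (or from repeated differentiation of the geometric series).
For r = 7 and k = 13:
C(19, 6) = 121645100408832000 / (720 * 6227020800) = 27132.

27132


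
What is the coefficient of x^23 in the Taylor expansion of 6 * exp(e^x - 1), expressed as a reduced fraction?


exp(e^x - 1) = sum_{k>=0} Bell_k x^k / k!, where Bell_k is the k-th Bell number.
So the coefficient of x^23 is 6 * Bell_23 / 23!.
Computing: Bell_23 = 44152005855084346 and 23! = 25852016738884976640000, giving
6 * 44152005855084346/25852016738884976640000 = 22076002927542173/2154334728240414720000.

22076002927542173/2154334728240414720000


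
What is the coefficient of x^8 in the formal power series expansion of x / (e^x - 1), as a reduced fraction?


The exponential generating function for Bernoulli numbers is
x / (e^x - 1) = sum_{k>=0} B_k x^k / k!.
So the coefficient of x^8 in x / (e^x - 1) is B_8 / 8!.
Computing: B_8 = -1/30, 8! = 40320, giving
-1/30 / 40320 = -1/1209600.

-1/1209600


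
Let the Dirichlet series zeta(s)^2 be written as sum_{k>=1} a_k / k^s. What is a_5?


The Dirichlet convolution of the constant function 1 with itself gives (1 * 1)(k) = sum_{d | k} 1 = d(k), the number of positive divisors of k.
Since zeta(s) = sum_{k>=1} 1/k^s, we have zeta(s)^2 = sum_{k>=1} d(k)/k^s, so a_k = d(k).
For k = 5: the divisors are 1, 5.
Count = 2.

2


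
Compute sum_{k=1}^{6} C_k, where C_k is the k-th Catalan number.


C_1 through C_6: 1, 2, 5, 14, 42, 132
Sum = 1 + 2 + 5 + 14 + 42 + 132
= 196

196


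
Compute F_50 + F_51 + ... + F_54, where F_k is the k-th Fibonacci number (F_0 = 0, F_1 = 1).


Use the identity sum_{k=0}^{N} F_k = F_{N+2} - 1 (which follows from F_{k+2} - F_{k+1} = F_k). Then
sum_{k=50}^{54} F_k = (F_{56} - 1) - (F_{51} - 1) = F_{56} - F_{51}.
Computing: F_{56} = 225851433717, F_{51} = 20365011074, so
Sum = 225851433717 - 20365011074 = 205486422643.

205486422643


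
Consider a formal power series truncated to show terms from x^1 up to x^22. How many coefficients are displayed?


From x^1 to x^22 inclusive, the count is 22 - 1 + 1 = 22.

22


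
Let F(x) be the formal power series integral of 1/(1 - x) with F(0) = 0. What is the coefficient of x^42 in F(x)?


1/(1 - x) = sum_{k>=0} x^k. Integrating termwise and using F(0) = 0 gives
F(x) = sum_{k>=0} x^(k+1) / (k+1) = sum_{m>=1} x^m / m = -ln(1 - x).
So the coefficient of x^42 is 1/42 = 1/42.

1/42


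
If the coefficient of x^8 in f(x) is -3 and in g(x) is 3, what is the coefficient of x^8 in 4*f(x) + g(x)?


Scalar multiplication scales coefficients: 4 * -3 = -12.
Then add the g coefficient: -12 + 3
= -9

-9


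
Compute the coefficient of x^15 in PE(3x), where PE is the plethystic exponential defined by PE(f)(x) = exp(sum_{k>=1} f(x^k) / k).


With f(x) = 3x, the exponent is sum_{k>=1} 3 x^k / k = 3 * (-ln(1 - x)). Exponentiating:
PE(3x) = exp(-3 ln(1 - x)) = 1/(1 - x)^3.
By the negative binomial expansion, [x^n] 1/(1 - x)^3 = C(n + 2, 2).
For n = 15: C(17, 2) = 136.

136


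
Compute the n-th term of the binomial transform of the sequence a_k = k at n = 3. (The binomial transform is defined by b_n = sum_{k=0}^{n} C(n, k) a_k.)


With a_k = k, b_n = sum_{k=0}^{n} C(n, k) k. Using k * C(n, k) = n * C(n-1, k-1) gives b_n = n * sum_{k>=1} C(n-1, k-1) = n * 2^(n-1).
For n = 3: 3 * 2^2 = 3 * 4 = 12.

12


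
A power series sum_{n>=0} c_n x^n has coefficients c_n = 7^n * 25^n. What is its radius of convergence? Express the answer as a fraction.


By the root test (Cauchy-Hadamard), the radius is R = 1 / limsup_n |c_n|^(1/n).
Here |c_n|^(1/n) = (7^n * 25^n)^(1/n) = 7 * 25 = 175 for all n.
So R = 1/175 = 1/175.

1/175


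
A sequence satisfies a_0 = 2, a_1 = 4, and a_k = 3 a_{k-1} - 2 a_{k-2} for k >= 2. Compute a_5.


The characteristic equation is t^2 - 3 t + 2 = 0, with roots r_1 = 2 and r_2 = 1 (so c_1 = r_1 + r_2, c_2 = -r_1 r_2 as required).
One can use the closed form a_n = A r_1^n + B r_2^n, but direct iteration is more reliable:
a_0 = 2, a_1 = 4, a_2 = 8, a_3 = 16, a_4 = 32, a_5 = 64.
So a_5 = 64.

64


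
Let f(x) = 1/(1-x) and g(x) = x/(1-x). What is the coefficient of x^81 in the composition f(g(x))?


First simplify the composition: f(g(x)) = 1/(1 - x/(1-x)) = (1-x)/((1-x) - x) = (1-x)/(1-2x).
Now extract the coefficient. Write (1-x)/(1-2x) = 1/(1-2x) - x/(1-2x).
The coefficient of x^n in 1/(1-2x) is 2^n, and in x/(1-2x) is 2^(n-1) (for n >= 1).
So the coefficient of x^81 is 2^81 - 2^80 = 2417851639229258349412352 - 1208925819614629174706176 = 1208925819614629174706176.

1208925819614629174706176


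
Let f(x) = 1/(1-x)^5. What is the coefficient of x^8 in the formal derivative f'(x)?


Differentiate: d/dx [ 1/(1-x)^r ] = r / (1-x)^(r+1).
Here r = 5, so f'(x) = 5 / (1-x)^6.
The expansion of 1/(1-x)^(r+1) has coefficient of x^n equal to C(n+r, r).
So the coefficient of x^8 in f'(x) is
5 * C(13, 5) = 5 * 1287 = 6435

6435


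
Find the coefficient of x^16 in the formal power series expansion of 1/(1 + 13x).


Write 1/(1 + c x) = 1/(1 - (-c) x) and apply the geometric-series identity
1/(1 - y) = sum_{k>=0} y^k to get 1/(1 + c x) = sum_{k>=0} (-c)^k x^k.
So the coefficient of x^k is (-c)^k = (-1)^k * c^k.
Here c = 13 and k = 16:
(-13)^16 = 1 * 665416609183179841 = 665416609183179841

665416609183179841


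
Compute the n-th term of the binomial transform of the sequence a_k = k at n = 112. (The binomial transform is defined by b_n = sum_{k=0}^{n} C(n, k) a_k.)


With a_k = k, b_n = sum_{k=0}^{n} C(n, k) k. Using k * C(n, k) = n * C(n-1, k-1) gives b_n = n * sum_{k>=1} C(n-1, k-1) = n * 2^(n-1).
For n = 112: 112 * 2^111 = 112 * 2596148429267413814265248164610048 = 290768624077950347197707794436325376.

290768624077950347197707794436325376


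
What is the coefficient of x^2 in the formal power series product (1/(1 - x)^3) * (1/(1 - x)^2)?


Combine the factors: (1/(1 - x)^3) * (1/(1 - x)^2) = 1/(1 - x)^5.
Then use 1/(1 - x)^r = sum_{k>=0} C(k + r - 1, r - 1) x^k with r = 5 and k = 2:
C(6, 4) = 15.

15


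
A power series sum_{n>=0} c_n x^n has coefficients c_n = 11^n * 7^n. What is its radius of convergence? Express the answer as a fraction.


By the root test (Cauchy-Hadamard), the radius is R = 1 / limsup_n |c_n|^(1/n).
Here |c_n|^(1/n) = (11^n * 7^n)^(1/n) = 11 * 7 = 77 for all n.
So R = 1/77 = 1/77.

1/77


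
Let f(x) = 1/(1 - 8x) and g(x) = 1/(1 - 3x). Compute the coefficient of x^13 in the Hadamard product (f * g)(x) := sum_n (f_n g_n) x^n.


f has coefficients f_k = 8^k and g has coefficients g_k = 3^k, so the Hadamard product has coefficient (f*g)_k = 8^k * 3^k = 24^k.
For k = 13: 24^13 = 876488338465357824.

876488338465357824


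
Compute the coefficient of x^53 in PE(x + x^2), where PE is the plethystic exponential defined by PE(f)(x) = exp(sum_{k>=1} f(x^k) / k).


With f(x) = x + x^2, the exponent is sum_{k>=1} (x^k + x^(2k)) / k = -ln(1 - x) - ln(1 - x^2). Exponentiating:
PE(x + x^2) = 1 / ((1 - x)(1 - x^2)).
This is the generating function for partitions of n into parts of size 1 or 2. The number of 2's can be any j in 0..26, and the rest are 1's, so
[x^53] = floor(53/2) + 1 = 27.

27


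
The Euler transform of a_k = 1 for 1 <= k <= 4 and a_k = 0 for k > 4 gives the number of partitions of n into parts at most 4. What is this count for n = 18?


Partitions of 18 into parts at most 4:
Using generating function (1-x)^(-1)(1-x^2)^(-1)...(1-x^4)^(-1),
the coefficient of x^18 = 84

84


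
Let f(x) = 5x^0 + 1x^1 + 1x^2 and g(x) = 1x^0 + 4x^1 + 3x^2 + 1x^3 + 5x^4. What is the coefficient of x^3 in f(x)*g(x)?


Cauchy product at x^3:
5*1 + 1*3 + 1*4
= 12

12


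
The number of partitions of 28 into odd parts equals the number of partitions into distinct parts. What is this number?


Computing partitions of 28 into odd parts (1, 3, 5, ...):
Using the generating function prod_{k>=0} 1/(1-x^(2k+1)),
the count is 222

222


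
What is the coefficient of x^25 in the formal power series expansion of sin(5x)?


The Maclaurin series is sin(t) = sum_{k>=0} (-1)^k t^(2k+1) / (2k+1)!, so substituting t = 5x, only odd powers of x are nonzero, with coefficient of x^(2k+1) equal to (-1)^k 5^(2k+1) / (2k+1)!.
Write 25 = 2*12 + 1, giving the coefficient (-1)^12 * 5^25 / 25! = 298023223876953125/15511210043330985984000000 = 19073486328125/992717442773183102976.

19073486328125/992717442773183102976


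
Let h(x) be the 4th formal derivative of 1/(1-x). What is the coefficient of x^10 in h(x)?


Differentiating 4 times: d^4/dx^4 [1/(1-x)] = 4!/(1-x)^5.
The expansion 1/(1-x)^5 = sum_{k>=0} C(k+4, 4) x^k, so the coefficient of x^n in 4!/(1-x)^5 is 4! * C(n+4, 4).
For n = 10: 24 * C(14, 4) = 24 * 1001 = 24024

24024


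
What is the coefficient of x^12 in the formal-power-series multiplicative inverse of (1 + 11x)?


The inverse is 1/(1 + 11x). Apply the geometric identity 1/(1 - y) = sum_{k>=0} y^k with y = -11x:
1/(1 + 11x) = sum_{k>=0} (-11)^k x^k.
So the coefficient of x^12 is (-11)^12 = 3138428376721.

3138428376721


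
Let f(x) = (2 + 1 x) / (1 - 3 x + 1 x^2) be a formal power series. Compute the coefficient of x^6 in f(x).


Write f(x) = sum_{k>=0} a_k x^k. Multiplying both sides by 1 - 3 x + 1 x^2 gives
(1 - 3 x + 1 x^2) sum_{k>=0} a_k x^k = 2 + 1 x.
Matching coefficients:
 x^0: a_0 = 2
 x^1: a_1 - 3 a_0 = 1  =>  a_1 = 3*2 + 1 = 7
 x^k (k >= 2): a_k = 3 a_{k-1} - 1 a_{k-2}.
Iterating: a_2 = 19, a_3 = 50, a_4 = 131, a_5 = 343, a_6 = 898.
So the coefficient of x^6 is 898.

898


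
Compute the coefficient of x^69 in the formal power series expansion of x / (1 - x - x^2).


Let f(x) = sum_{k>=0} a_k x^k. Multiplying f(x) * (1 - x - x^2) = x and matching coefficients gives a_0 = 0, a_1 = 1, and a_k = a_{k-1} + a_{k-2} for k >= 2. These are the Fibonacci numbers F_k.
Iterating from F_0 = 0, F_1 = 1:
F_0=0, F_1=1, F_2=1, F_3=2, F_4=3, F_5=5, F_6=8, F_7=13, F_8=21, F_9=34, ...
F_69 = 117669030460994.

117669030460994


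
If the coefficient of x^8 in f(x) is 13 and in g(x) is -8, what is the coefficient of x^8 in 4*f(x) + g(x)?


Scalar multiplication scales coefficients: 4 * 13 = 52.
Then add the g coefficient: 52 + -8
= 44

44


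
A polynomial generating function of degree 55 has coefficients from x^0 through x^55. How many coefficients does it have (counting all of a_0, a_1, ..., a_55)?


A polynomial of degree 55 takes the form a_0 + a_1 x + ... + a_55 x^55.
The number of coefficients is 55 + 1 = 56.

56


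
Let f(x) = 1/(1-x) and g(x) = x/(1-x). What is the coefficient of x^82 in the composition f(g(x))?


First simplify the composition: f(g(x)) = 1/(1 - x/(1-x)) = (1-x)/((1-x) - x) = (1-x)/(1-2x).
Now extract the coefficient. Write (1-x)/(1-2x) = 1/(1-2x) - x/(1-2x).
The coefficient of x^n in 1/(1-2x) is 2^n, and in x/(1-2x) is 2^(n-1) (for n >= 1).
So the coefficient of x^82 is 2^82 - 2^81 = 4835703278458516698824704 - 2417851639229258349412352 = 2417851639229258349412352.

2417851639229258349412352


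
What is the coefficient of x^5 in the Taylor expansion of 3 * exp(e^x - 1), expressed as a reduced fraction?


exp(e^x - 1) = sum_{k>=0} Bell_k x^k / k!, where Bell_k is the k-th Bell number.
So the coefficient of x^5 is 3 * Bell_5 / 5!.
Computing: Bell_5 = 52 and 5! = 120, giving
3 * 52/120 = 13/10.

13/10


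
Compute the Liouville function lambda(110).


The Liouville function is lambda(k) = (-1)^Omega(k), where Omega(k) counts the prime factors of k with multiplicity.
Factoring: 110 = 2 * 5 * 11, so Omega(110) = 3.
lambda(110) = (-1)^3 = -1.

-1


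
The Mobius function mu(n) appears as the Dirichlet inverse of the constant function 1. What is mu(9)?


9 has a squared prime factor, so mu(9) = 0.
Factorization reveals a repeated prime.

0


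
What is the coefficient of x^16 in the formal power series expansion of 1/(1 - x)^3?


The negative binomial / multiset identity is
1/(1 - x)^r = sum_{k>=0} C(k + r - 1, r - 1) x^k.
Here r = 3 and k = 16, so the coefficient is
C(16 + 2, 2) = C(18, 2)
= 153

153


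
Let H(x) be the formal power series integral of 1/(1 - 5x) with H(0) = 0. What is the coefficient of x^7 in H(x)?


1/(1 - 5x) = sum_{k>=0} 5^k x^k. Integrating termwise with H(0) = 0:
H(x) = sum_{k>=0} 5^k x^(k+1) / (k+1) = sum_{m>=1} 5^(m-1) x^m / m.
For m = 7: 5^6/7 = 15625/7 = 15625/7.

15625/7


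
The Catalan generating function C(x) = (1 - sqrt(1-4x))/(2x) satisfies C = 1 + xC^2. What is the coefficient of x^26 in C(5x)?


Substituting x -> 5x scales the n-th coefficient by 5^n, so [x^26] C(5x) = 5^26 * C_26.
C_26 = C(2*26, 26)/(27) = 495918532948104/27 = 18367353072152.
So 5^26 * 18367353072152 = 1490116119384765625 * 18367353072152 = 27369488883244991302490234375000.

27369488883244991302490234375000


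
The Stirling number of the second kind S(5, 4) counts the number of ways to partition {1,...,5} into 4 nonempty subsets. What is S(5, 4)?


Using the explicit formula S(n,k) = (1/k!) sum_{j=0}^{k} (-1)^(k-j) C(k,j) j^n:
S(5, 4) = 10
Equivalently, S(n,k) is n! times the coefficient of x^n in the EGF (e^x - 1)^k / k!.

10


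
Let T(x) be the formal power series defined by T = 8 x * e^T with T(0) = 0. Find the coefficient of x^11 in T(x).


Apply the Lagrange inversion formula: if T = 8 x * phi(T) with phi(t) = e^t, then
[x^n] T = 8^n * (1/n) [t^(n-1)] phi(t)^n = 8^n * (1/n) [t^(n-1)] e^(n t) = 8^n * (1/n) * n^(n-1) / (n-1)! = 8^n * n^(n-1) / n!.
When c = 1 this is the Cayley count of rooted labeled trees on n vertices, divided by n!.
For n = 11: 8^11 * 11^10 / 11! = 8589934592 * 25937424601/39916800 = 79119595457216512/14175.

79119595457216512/14175


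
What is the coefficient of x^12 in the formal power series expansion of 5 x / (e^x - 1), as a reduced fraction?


The exponential generating function for Bernoulli numbers is
x / (e^x - 1) = sum_{k>=0} B_k x^k / k!.
So the coefficient of x^12 in 5 x / (e^x - 1) is 5 B_12 / 12!.
Computing: B_12 = -691/2730, 12! = 479001600, giving
5 * -691/2730 / 479001600 = -691/261534873600.

-691/261534873600


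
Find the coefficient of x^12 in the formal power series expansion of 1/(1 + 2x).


Write 1/(1 + c x) = 1/(1 - (-c) x) and apply the geometric-series identity
1/(1 - y) = sum_{k>=0} y^k to get 1/(1 + c x) = sum_{k>=0} (-c)^k x^k.
So the coefficient of x^k is (-c)^k = (-1)^k * c^k.
Here c = 2 and k = 12:
(-2)^12 = 1 * 4096 = 4096

4096


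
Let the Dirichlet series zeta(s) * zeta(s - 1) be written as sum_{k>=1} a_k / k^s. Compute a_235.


Convolution gives a_k = sum_{d | k} d * 1 = sum_{d | k} d = sigma(k), the sum of positive divisors of k.
For k = 235, the divisors are 1, 5, 47, 235, so
sigma(235) = 1 + 5 + 47 + 235 = 288.

288


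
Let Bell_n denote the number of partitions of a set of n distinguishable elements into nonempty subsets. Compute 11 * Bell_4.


Bell_4 can be computed from the Bell triangle or from Dobinski's identity Bell_n = (1/e) * sum_{k>=0} k^n / k!.
Computing Bell_4 = 15.
Then 11 * 15 = 165.

165


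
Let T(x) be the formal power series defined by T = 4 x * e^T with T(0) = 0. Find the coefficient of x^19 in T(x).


Apply the Lagrange inversion formula: if T = 4 x * phi(T) with phi(t) = e^t, then
[x^n] T = 4^n * (1/n) [t^(n-1)] phi(t)^n = 4^n * (1/n) [t^(n-1)] e^(n t) = 4^n * (1/n) * n^(n-1) / (n-1)! = 4^n * n^(n-1) / n!.
When c = 1 this is the Cayley count of rooted labeled trees on n vertices, divided by n!.
For n = 19: 4^19 * 19^18 / 19! = 274877906944 * 104127350297911241532841/121645100408832000 = 22986408519154226947692691456/97692469875.

22986408519154226947692691456/97692469875


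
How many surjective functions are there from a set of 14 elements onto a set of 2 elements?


By inclusion-exclusion on which target elements are missed, the number of surjections from an n-set onto a k-set is
surj(n, k) = sum_{j=0}^{k} (-1)^j C(k, j) (k - j)^n.
Equivalently surj(n, k) = k! * S(n, k), where S(n, k) is the Stirling number of the second kind.
For n = 14, k = 2:
S(14, 2) = 8191, so
surj = 2! * 8191 = 2 * 8191 = 16382.

16382


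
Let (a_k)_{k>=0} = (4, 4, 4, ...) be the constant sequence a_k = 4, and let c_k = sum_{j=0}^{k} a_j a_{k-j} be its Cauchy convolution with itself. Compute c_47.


Since a_j = 4 for all j >= 0, the convolution sum becomes
c_k = sum_{j=0}^{k} 4 * 4 = 16 * (k + 1).
Equivalently, the generating function of (a_k) is 4/(1 - x) and its square is 16/(1 - x)^2 = sum_{k>=0} 16(k + 1) x^k.
For k = 47: 16 * 48 = 768.

768


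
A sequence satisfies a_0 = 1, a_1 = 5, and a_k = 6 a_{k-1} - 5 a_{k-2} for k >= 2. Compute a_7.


The characteristic equation is t^2 - 6 t + 5 = 0, with roots r_1 = 5 and r_2 = 1 (so c_1 = r_1 + r_2, c_2 = -r_1 r_2 as required).
One can use the closed form a_n = A r_1^n + B r_2^n, but direct iteration is more reliable:
a_0 = 1, a_1 = 5, a_2 = 25, a_3 = 125, a_4 = 625, a_5 = 3125, a_6 = 15625, a_7 = 78125.
So a_7 = 78125.

78125


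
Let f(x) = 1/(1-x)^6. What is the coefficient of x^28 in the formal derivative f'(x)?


Differentiate: d/dx [ 1/(1-x)^r ] = r / (1-x)^(r+1).
Here r = 6, so f'(x) = 6 / (1-x)^7.
The expansion of 1/(1-x)^(r+1) has coefficient of x^n equal to C(n+r, r).
So the coefficient of x^28 in f'(x) is
6 * C(34, 6) = 6 * 1344904 = 8069424

8069424


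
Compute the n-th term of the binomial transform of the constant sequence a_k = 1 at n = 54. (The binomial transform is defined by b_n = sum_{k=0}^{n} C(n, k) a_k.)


With a_k = 1 for all k, b_n = sum_{k=0}^{n} C(n, k) = 2^n by the binomial theorem.
For n = 54: 2^54 = 18014398509481984.

18014398509481984


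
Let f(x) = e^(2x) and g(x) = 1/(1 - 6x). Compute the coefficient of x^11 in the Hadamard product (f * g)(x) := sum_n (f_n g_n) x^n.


Expanding: f_k = 2^k/k! (from e^(2x)) and g_k = 6^k (from 1/(1 - 6x)). So the Hadamard coefficient (f * g)_k = 2^k 6^k / k! = (12)^k / k!.
For k = 11: 12^11/11! = 743008370688/39916800 = 35831808/1925.

35831808/1925


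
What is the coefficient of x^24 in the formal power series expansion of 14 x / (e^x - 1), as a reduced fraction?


The exponential generating function for Bernoulli numbers is
x / (e^x - 1) = sum_{k>=0} B_k x^k / k!.
So the coefficient of x^24 in 14 x / (e^x - 1) is 14 B_24 / 24!.
Computing: B_24 = -236364091/2730, 24! = 620448401733239439360000, giving
14 * -236364091/2730 / 620448401733239439360000 = -236364091/120987438337981690675200000.

-236364091/120987438337981690675200000


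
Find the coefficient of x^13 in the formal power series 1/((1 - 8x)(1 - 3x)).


By partial fractions or Cauchy convolution:
The coefficient equals sum_{k=0}^{13} 8^k * 3^(13-k).
= 879608345627

879608345627


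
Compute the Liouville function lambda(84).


The Liouville function is lambda(k) = (-1)^Omega(k), where Omega(k) counts the prime factors of k with multiplicity.
Factoring: 84 = 2 * 2 * 3 * 7, so Omega(84) = 4.
lambda(84) = (-1)^4 = 1.

1


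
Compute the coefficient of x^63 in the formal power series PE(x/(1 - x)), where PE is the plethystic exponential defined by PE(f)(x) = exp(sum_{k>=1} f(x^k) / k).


For f(x) = x/(1 - x) we have
sum_{k>=1} f(x^k) / k = sum_{k>=1} (1/k) * x^k / (1 - x^k) = sum_{k, m >= 1} x^(k m) / k,
which after exponentiating simplifies to
PE(x/(1 - x)) = prod_{k>=1} 1 / (1 - x^k).
This is the generating function for the partition function p(n), so the coefficient of x^63 is p(63).
Computing p(63) by dynamic programming over parts 1, 2, ..., 63: p(63) = 1505499.

1505499


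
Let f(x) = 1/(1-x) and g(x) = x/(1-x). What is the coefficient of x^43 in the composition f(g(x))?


First simplify the composition: f(g(x)) = 1/(1 - x/(1-x)) = (1-x)/((1-x) - x) = (1-x)/(1-2x).
Now extract the coefficient. Write (1-x)/(1-2x) = 1/(1-2x) - x/(1-2x).
The coefficient of x^n in 1/(1-2x) is 2^n, and in x/(1-2x) is 2^(n-1) (for n >= 1).
So the coefficient of x^43 is 2^43 - 2^42 = 8796093022208 - 4398046511104 = 4398046511104.

4398046511104
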